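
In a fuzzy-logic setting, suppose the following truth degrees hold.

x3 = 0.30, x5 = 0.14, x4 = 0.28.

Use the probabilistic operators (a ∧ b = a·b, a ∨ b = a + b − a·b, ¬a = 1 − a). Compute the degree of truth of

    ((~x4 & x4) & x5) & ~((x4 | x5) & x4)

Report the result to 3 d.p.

~x4 = 1 − 0.2800 = 0.7200
~x4 & x4 = a·b on (0.7200, 0.2800) = 0.2016
(~x4 & x4) & x5 = a·b on (0.2016, 0.1400) = 0.0282
x4 | x5 = a + b − a·b on (0.2800, 0.1400) = 0.3808
(x4 | x5) & x4 = a·b on (0.3808, 0.2800) = 0.1066
~((x4 | x5) & x4) = 1 − 0.1066 = 0.8934
((~x4 & x4) & x5) & ~((x4 | x5) & x4) = a·b on (0.0282, 0.8934) = 0.0252

0.025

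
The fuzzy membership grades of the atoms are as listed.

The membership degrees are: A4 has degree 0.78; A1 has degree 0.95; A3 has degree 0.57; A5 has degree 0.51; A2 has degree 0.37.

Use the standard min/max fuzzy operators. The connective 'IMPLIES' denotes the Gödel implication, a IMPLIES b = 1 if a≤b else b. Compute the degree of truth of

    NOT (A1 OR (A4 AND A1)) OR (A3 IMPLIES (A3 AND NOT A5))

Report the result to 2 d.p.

0.49

A4 AND A1 = min(a, b) on (0.78, 0.95) = 0.78
A1 OR (A4 AND A1) = max(a, b) on (0.95, 0.78) = 0.95
NOT (A1 OR (A4 AND A1)) = 1 − 0.95 = 0.05
NOT A5 = 1 − 0.51 = 0.49
A3 AND NOT A5 = min(a, b) on (0.57, 0.49) = 0.49
A3 IMPLIES (A3 AND NOT A5)  [Gödel: 1 if a≤b else b] with a=0.57, b=0.49 → 0.49
NOT (A1 OR (A4 AND A1)) OR (A3 IMPLIES (A3 AND NOT A5)) = max(a, b) on (0.05, 0.49) = 0.49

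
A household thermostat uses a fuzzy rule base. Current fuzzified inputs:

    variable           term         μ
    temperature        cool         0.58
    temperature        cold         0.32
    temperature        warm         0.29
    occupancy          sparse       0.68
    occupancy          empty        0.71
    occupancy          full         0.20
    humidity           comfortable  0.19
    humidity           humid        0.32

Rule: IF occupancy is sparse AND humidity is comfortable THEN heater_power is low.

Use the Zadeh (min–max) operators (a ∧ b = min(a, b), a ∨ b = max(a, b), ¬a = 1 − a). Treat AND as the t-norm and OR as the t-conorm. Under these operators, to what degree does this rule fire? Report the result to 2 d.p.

0.19

firing strength: sparse=0.68, comfortable=0.19; AND[min(a, b)] → w = 0.19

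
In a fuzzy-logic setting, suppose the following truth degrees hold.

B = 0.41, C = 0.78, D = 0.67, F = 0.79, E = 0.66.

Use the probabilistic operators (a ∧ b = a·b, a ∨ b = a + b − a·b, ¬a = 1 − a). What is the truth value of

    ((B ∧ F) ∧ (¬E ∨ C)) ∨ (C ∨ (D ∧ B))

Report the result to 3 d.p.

B ∧ F = a·b on (0.4100, 0.7900) = 0.3239
¬E = 1 − 0.6600 = 0.3400
¬E ∨ C = a + b − a·b on (0.3400, 0.7800) = 0.8548
(B ∧ F) ∧ (¬E ∨ C) = a·b on (0.3239, 0.8548) = 0.2769
D ∧ B = a·b on (0.6700, 0.4100) = 0.2747
C ∨ (D ∧ B) = a + b − a·b on (0.7800, 0.2747) = 0.8404
((B ∧ F) ∧ (¬E ∨ C)) ∨ (C ∨ (D ∧ B)) = a + b − a·b on (0.2769, 0.8404) = 0.8846

0.885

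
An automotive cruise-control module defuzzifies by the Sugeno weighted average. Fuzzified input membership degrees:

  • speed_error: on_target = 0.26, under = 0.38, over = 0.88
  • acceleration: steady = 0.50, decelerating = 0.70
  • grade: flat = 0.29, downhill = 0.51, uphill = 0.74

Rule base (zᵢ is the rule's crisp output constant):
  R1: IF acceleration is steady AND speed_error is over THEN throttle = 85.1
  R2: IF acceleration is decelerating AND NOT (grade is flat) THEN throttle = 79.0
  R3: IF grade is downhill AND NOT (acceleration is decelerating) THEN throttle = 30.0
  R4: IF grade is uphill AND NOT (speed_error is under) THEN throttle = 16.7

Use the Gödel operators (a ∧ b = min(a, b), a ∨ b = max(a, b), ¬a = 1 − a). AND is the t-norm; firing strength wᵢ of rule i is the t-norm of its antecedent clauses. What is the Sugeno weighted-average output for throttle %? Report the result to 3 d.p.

R1 (z=85.1): steady=0.50, over=0.88; AND[min(a, b)] → w = 0.50
R2 (z=79.0): decelerating=0.70, ¬flat=1−0.29=0.71; AND[min(a, b)] → w = 0.70
R3 (z=30.0): downhill=0.51, ¬decelerating=1−0.70=0.30; AND[min(a, b)] → w = 0.30
R4 (z=16.7): uphill=0.74, ¬under=1−0.38=0.62; AND[min(a, b)] → w = 0.62
Weighted average = (0.50·85.1 + 0.70·79.0 + 0.30·30.0 + 0.62·16.7) / (0.50 + 0.70 + 0.30 + 0.62)
  = 117.2040 / 2.1200 = 55.285

55.285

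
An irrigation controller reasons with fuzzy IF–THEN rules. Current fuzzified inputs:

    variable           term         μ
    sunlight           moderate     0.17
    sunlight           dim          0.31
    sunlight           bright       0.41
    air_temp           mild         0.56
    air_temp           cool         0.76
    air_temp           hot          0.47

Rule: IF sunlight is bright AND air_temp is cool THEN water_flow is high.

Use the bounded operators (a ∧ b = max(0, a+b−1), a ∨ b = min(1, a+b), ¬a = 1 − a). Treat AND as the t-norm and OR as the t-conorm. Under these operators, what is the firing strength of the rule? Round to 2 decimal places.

firing strength: bright=0.41, cool=0.76; AND[max(0, a+b−1)] → w = 0.17

0.17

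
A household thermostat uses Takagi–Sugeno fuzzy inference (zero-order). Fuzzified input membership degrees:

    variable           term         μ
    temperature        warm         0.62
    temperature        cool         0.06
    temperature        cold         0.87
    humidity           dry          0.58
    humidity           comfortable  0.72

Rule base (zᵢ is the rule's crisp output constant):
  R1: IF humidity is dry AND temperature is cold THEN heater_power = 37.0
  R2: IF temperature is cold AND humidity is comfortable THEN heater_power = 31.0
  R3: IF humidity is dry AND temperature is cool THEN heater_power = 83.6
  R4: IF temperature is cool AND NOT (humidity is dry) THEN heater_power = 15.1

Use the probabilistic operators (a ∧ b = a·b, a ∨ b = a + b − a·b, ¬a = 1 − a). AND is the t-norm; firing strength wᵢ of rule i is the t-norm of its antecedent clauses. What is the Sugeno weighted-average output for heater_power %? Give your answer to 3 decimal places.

34.743

R1 (z=37.0): dry=0.58, cold=0.87; AND[a·b] → w = 0.5046
R2 (z=31.0): cold=0.87, comfortable=0.72; AND[a·b] → w = 0.6264
R3 (z=83.6): dry=0.58, cool=0.06; AND[a·b] → w = 0.0348
R4 (z=15.1): cool=0.06, ¬dry=1−0.58=0.42; AND[a·b] → w = 0.0252
Weighted average = (0.5046·37.0 + 0.6264·31.0 + 0.0348·83.6 + 0.0252·15.1) / (0.5046 + 0.6264 + 0.0348 + 0.0252)
  = 41.3784 / 1.1910 = 34.743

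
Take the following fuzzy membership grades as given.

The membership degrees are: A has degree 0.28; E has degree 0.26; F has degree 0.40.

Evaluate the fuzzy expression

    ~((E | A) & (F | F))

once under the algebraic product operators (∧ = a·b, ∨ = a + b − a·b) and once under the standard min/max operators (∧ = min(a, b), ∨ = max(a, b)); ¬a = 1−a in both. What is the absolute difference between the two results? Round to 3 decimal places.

0.019

Under algebraic product:
  E | A = a + b − a·b on (0.2600, 0.2800) = 0.4672
  F | F = a + b − a·b on (0.4000, 0.4000) = 0.6400
  (E | A) & (F | F) = a·b on (0.4672, 0.6400) = 0.2990
  ~((E | A) & (F | F)) = 1 − 0.2990 = 0.7010
  → value = 0.7010
Under standard min/max:
  E | A = max(a, b) on (0.26, 0.28) = 0.28
  F | F = max(a, b) on (0.40, 0.40) = 0.40
  (E | A) & (F | F) = min(a, b) on (0.28, 0.40) = 0.28
  ~((E | A) & (F | F)) = 1 − 0.28 = 0.72
  → value = 0.7200
|0.7010 − 0.7200| = 0.019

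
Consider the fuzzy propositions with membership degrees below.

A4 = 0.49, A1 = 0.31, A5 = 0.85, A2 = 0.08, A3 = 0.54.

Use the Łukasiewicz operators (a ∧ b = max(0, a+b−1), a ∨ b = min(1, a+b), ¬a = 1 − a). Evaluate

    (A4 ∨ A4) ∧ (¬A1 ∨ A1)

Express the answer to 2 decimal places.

A4 ∨ A4 = min(1, a+b) on (0.49, 0.49) = 0.98
¬A1 = 1 − 0.31 = 0.69
¬A1 ∨ A1 = min(1, a+b) on (0.69, 0.31) = 1.00
(A4 ∨ A4) ∧ (¬A1 ∨ A1) = max(0, a+b−1) on (0.98, 1.00) = 0.98

0.98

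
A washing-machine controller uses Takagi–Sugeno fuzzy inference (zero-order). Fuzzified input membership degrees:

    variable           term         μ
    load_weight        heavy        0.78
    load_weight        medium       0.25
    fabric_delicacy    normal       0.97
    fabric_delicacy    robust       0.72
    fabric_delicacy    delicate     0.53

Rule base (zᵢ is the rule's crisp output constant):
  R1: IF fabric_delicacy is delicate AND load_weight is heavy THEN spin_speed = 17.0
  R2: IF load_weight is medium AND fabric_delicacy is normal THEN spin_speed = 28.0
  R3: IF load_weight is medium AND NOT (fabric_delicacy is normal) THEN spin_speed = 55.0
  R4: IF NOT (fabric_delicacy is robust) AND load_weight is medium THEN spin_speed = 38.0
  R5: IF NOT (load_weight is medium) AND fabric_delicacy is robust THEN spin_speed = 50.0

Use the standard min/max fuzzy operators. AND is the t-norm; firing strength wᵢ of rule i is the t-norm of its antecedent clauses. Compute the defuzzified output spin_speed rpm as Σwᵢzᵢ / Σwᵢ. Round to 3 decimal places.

35.483

R1 (z=17.0): delicate=0.53, heavy=0.78; AND[min(a, b)] → w = 0.53
R2 (z=28.0): medium=0.25, normal=0.97; AND[min(a, b)] → w = 0.25
R3 (z=55.0): medium=0.25, ¬normal=1−0.97=0.03; AND[min(a, b)] → w = 0.03
R4 (z=38.0): ¬robust=1−0.72=0.28, medium=0.25; AND[min(a, b)] → w = 0.25
R5 (z=50.0): ¬medium=1−0.25=0.75, robust=0.72; AND[min(a, b)] → w = 0.72
Weighted average = (0.53·17.0 + 0.25·28.0 + 0.03·55.0 + 0.25·38.0 + 0.72·50.0) / (0.53 + 0.25 + 0.03 + 0.25 + 0.72)
  = 63.1600 / 1.7800 = 35.483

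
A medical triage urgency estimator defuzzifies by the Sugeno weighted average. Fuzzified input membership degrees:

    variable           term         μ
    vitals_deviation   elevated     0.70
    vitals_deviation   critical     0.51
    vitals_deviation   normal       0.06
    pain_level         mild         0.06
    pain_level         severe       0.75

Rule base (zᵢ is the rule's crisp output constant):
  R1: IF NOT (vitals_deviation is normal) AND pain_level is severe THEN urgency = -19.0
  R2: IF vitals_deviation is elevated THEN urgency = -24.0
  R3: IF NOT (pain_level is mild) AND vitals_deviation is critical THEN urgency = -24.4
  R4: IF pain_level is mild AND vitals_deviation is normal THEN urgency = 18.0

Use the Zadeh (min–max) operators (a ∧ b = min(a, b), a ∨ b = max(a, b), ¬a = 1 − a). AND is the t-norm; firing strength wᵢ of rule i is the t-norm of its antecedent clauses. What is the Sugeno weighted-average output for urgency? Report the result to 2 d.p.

-21.00

R1 (z=-19.0): ¬normal=1−0.06=0.94, severe=0.75; AND[min(a, b)] → w = 0.75
R2 (z=-24.0): elevated=0.70 → w = 0.70
R3 (z=-24.4): ¬mild=1−0.06=0.94, critical=0.51; AND[min(a, b)] → w = 0.51
R4 (z=18.0): mild=0.06, normal=0.06; AND[min(a, b)] → w = 0.06
Weighted average = (0.75·-19.0 + 0.70·-24.0 + 0.51·-24.4 + 0.06·18.0) / (0.75 + 0.70 + 0.51 + 0.06)
  = -42.4140 / 2.0200 = -21.00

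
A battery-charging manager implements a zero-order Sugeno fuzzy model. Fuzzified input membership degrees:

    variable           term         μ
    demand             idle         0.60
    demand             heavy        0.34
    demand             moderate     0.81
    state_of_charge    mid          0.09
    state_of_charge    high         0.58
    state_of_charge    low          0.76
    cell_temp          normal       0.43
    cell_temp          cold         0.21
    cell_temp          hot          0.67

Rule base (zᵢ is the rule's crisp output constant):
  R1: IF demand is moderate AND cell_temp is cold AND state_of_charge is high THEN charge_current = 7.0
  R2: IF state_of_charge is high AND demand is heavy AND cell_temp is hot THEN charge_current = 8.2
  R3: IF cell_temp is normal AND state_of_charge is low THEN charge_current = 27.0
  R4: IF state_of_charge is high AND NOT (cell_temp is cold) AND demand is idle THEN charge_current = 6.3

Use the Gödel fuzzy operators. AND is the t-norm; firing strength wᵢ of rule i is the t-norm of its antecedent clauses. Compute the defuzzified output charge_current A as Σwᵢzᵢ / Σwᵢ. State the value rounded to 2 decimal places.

R1 (z=7.0): moderate=0.81, cold=0.21, high=0.58; AND[min(a, b)] → w = 0.21
R2 (z=8.2): high=0.58, heavy=0.34, hot=0.67; AND[min(a, b)] → w = 0.34
R3 (z=27.0): normal=0.43, low=0.76; AND[min(a, b)] → w = 0.43
R4 (z=6.3): high=0.58, ¬cold=1−0.21=0.79, idle=0.60; AND[min(a, b)] → w = 0.58
Weighted average = (0.21·7.0 + 0.34·8.2 + 0.43·27.0 + 0.58·6.3) / (0.21 + 0.34 + 0.43 + 0.58)
  = 19.5220 / 1.5600 = 12.51

12.51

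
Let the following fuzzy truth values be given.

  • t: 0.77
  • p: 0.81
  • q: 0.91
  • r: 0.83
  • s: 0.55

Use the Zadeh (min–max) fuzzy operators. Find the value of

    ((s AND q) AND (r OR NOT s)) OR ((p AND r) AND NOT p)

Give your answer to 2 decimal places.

s AND q = min(a, b) on (0.55, 0.91) = 0.55
NOT s = 1 − 0.55 = 0.45
r OR NOT s = max(a, b) on (0.83, 0.45) = 0.83
(s AND q) AND (r OR NOT s) = min(a, b) on (0.55, 0.83) = 0.55
p AND r = min(a, b) on (0.81, 0.83) = 0.81
NOT p = 1 − 0.81 = 0.19
(p AND r) AND NOT p = min(a, b) on (0.81, 0.19) = 0.19
((s AND q) AND (r OR NOT s)) OR ((p AND r) AND NOT p) = max(a, b) on (0.55, 0.19) = 0.55

0.55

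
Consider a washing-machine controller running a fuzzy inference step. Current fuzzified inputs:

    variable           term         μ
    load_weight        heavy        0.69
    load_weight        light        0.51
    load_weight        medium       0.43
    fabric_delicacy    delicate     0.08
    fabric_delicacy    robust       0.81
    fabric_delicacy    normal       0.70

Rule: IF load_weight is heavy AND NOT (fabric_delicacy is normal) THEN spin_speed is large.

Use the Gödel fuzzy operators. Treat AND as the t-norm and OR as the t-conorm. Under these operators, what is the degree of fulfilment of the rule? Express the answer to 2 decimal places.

firing strength: heavy=0.69, ¬normal=1−0.70=0.30; AND[min(a, b)] → w = 0.30

0.30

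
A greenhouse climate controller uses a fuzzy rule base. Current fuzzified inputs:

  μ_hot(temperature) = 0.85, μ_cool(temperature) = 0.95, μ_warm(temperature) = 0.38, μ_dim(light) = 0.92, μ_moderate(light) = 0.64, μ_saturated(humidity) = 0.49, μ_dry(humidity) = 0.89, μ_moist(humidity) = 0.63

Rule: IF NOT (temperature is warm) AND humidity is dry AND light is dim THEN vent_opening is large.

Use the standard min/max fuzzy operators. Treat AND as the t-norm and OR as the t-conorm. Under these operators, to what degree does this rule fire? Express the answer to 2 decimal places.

firing strength: ¬warm=1−0.38=0.62, dry=0.89, dim=0.92; AND[min(a, b)] → w = 0.62

0.62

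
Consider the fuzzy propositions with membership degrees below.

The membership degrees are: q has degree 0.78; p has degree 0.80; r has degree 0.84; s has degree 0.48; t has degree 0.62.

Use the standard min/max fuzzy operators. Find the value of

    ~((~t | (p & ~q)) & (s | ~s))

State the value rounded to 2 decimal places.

~t = 1 − 0.62 = 0.38
~q = 1 − 0.78 = 0.22
p & ~q = min(a, b) on (0.80, 0.22) = 0.22
~t | (p & ~q) = max(a, b) on (0.38, 0.22) = 0.38
~s = 1 − 0.48 = 0.52
s | ~s = max(a, b) on (0.48, 0.52) = 0.52
(~t | (p & ~q)) & (s | ~s) = min(a, b) on (0.38, 0.52) = 0.38
~((~t | (p & ~q)) & (s | ~s)) = 1 − 0.38 = 0.62

0.62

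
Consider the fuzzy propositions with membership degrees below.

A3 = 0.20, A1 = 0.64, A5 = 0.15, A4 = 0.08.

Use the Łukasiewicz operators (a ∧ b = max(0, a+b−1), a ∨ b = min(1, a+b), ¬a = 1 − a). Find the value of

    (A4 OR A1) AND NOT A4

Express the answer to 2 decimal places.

A4 OR A1 = min(1, a+b) on (0.08, 0.64) = 0.72
NOT A4 = 1 − 0.08 = 0.92
(A4 OR A1) AND NOT A4 = max(0, a+b−1) on (0.72, 0.92) = 0.64

0.64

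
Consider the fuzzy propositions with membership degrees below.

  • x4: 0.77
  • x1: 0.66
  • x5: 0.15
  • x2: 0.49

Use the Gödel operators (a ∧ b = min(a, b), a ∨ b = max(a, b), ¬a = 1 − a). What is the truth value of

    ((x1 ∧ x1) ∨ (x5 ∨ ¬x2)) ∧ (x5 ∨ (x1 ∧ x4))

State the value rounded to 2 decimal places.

x1 ∧ x1 = min(a, b) on (0.66, 0.66) = 0.66
¬x2 = 1 − 0.49 = 0.51
x5 ∨ ¬x2 = max(a, b) on (0.15, 0.51) = 0.51
(x1 ∧ x1) ∨ (x5 ∨ ¬x2) = max(a, b) on (0.66, 0.51) = 0.66
x1 ∧ x4 = min(a, b) on (0.66, 0.77) = 0.66
x5 ∨ (x1 ∧ x4) = max(a, b) on (0.15, 0.66) = 0.66
((x1 ∧ x1) ∨ (x5 ∨ ¬x2)) ∧ (x5 ∨ (x1 ∧ x4)) = min(a, b) on (0.66, 0.66) = 0.66

0.66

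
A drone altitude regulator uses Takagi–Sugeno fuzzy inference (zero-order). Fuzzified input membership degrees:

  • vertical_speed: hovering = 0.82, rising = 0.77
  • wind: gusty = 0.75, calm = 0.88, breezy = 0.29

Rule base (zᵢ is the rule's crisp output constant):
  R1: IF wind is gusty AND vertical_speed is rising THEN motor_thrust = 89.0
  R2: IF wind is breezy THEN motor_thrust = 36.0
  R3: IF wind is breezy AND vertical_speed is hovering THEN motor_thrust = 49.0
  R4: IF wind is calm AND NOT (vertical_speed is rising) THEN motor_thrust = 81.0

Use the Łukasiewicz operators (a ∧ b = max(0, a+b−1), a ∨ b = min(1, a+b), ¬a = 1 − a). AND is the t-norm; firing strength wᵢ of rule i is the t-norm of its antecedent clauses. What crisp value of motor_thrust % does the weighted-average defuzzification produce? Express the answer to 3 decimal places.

68.951

R1 (z=89.0): gusty=0.75, rising=0.77; AND[max(0, a+b−1)] → w = 0.52
R2 (z=36.0): breezy=0.29 → w = 0.29
R3 (z=49.0): breezy=0.29, hovering=0.82; AND[max(0, a+b−1)] → w = 0.11
R4 (z=81.0): calm=0.88, ¬rising=1−0.77=0.23; AND[max(0, a+b−1)] → w = 0.11
Weighted average = (0.52·89.0 + 0.29·36.0 + 0.11·49.0 + 0.11·81.0) / (0.52 + 0.29 + 0.11 + 0.11)
  = 71.0200 / 1.0300 = 68.951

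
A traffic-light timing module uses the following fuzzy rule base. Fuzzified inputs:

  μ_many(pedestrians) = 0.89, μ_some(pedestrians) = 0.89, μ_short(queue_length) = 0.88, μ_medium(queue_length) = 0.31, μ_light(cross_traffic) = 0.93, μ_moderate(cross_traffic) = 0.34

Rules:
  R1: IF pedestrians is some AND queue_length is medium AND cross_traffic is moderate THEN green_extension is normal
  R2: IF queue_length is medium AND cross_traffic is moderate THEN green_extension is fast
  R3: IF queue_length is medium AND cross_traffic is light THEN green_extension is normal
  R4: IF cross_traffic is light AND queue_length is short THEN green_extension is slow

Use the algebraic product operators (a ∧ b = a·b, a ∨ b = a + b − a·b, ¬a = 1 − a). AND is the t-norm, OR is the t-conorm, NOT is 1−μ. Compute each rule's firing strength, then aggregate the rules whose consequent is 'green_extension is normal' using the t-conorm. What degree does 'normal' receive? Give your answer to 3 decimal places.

0.355

R1: some=0.89, medium=0.31, moderate=0.34; AND[a·b] → w = 0.0938
R2: medium=0.31, moderate=0.34; AND[a·b] → w = 0.1054
R3: medium=0.31, light=0.93; AND[a·b] → w = 0.2883
R4: light=0.93, short=0.88; AND[a·b] → w = 0.8184
Rules with consequent 'normal': {R1, R3} → strengths 0.0938, 0.2883
Aggregate via t-conorm [a + b − a·b]: 0.3551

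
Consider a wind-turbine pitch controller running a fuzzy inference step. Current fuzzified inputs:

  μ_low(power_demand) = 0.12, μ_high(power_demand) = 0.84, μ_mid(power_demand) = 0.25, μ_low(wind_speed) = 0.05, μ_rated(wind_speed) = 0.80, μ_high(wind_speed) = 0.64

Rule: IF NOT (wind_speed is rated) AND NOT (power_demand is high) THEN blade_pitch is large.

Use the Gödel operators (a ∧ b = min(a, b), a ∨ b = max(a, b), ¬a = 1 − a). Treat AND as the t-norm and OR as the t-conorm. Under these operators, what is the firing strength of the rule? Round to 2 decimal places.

firing strength: ¬rated=1−0.80=0.20, ¬high=1−0.84=0.16; AND[min(a, b)] → w = 0.16

0.16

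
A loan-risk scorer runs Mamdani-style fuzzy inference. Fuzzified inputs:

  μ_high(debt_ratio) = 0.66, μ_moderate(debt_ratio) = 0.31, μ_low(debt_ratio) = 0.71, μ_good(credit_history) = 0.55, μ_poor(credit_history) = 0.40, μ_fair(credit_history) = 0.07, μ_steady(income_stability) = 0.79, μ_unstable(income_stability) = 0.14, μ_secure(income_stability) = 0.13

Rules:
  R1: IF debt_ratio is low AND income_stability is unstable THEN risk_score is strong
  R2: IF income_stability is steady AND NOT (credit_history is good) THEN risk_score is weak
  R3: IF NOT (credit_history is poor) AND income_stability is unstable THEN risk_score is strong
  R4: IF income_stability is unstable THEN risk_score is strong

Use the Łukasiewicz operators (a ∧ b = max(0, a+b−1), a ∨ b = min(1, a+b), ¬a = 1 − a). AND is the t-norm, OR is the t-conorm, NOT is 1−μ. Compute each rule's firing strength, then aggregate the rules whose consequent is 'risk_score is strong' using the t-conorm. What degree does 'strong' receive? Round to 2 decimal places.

0.14

R1: low=0.71, unstable=0.14; AND[max(0, a+b−1)] → w = 0.00
R2: steady=0.79, ¬good=1−0.55=0.45; AND[max(0, a+b−1)] → w = 0.24
R3: ¬poor=1−0.40=0.60, unstable=0.14; AND[max(0, a+b−1)] → w = 0.00
R4: unstable=0.14 → w = 0.14
Rules with consequent 'strong': {R1, R3, R4} → strengths 0.00, 0.00, 0.14
Aggregate via t-conorm [min(1, a+b)]: 0.14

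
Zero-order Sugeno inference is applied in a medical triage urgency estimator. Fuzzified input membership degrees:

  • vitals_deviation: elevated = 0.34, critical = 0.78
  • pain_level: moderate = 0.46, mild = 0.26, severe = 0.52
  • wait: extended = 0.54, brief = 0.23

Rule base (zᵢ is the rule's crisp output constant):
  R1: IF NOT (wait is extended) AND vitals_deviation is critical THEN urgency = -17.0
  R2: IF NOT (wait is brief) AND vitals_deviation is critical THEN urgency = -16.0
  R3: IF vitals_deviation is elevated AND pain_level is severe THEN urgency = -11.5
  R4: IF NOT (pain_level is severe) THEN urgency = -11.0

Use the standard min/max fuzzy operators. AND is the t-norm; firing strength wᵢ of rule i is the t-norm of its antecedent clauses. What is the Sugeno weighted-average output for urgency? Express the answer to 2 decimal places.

R1 (z=-17.0): ¬extended=1−0.54=0.46, critical=0.78; AND[min(a, b)] → w = 0.46
R2 (z=-16.0): ¬brief=1−0.23=0.77, critical=0.78; AND[min(a, b)] → w = 0.77
R3 (z=-11.5): elevated=0.34, severe=0.52; AND[min(a, b)] → w = 0.34
R4 (z=-11.0): ¬severe=1−0.52=0.48 → w = 0.48
Weighted average = (0.46·-17.0 + 0.77·-16.0 + 0.34·-11.5 + 0.48·-11.0) / (0.46 + 0.77 + 0.34 + 0.48)
  = -29.3300 / 2.0500 = -14.31

-14.31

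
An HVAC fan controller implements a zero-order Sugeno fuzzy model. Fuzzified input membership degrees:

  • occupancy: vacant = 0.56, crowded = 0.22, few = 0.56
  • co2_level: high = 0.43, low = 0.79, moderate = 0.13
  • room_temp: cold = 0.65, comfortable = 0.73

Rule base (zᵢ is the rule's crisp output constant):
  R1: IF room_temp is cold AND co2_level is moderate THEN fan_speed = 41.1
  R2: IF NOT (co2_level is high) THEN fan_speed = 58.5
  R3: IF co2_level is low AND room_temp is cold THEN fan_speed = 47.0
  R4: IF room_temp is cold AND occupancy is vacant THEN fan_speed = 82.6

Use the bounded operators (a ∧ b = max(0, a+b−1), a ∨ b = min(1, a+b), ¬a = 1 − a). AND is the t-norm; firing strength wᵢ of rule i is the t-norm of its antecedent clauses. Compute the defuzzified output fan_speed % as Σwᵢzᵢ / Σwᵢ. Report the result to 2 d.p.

58.50

R1 (z=41.1): cold=0.65, moderate=0.13; AND[max(0, a+b−1)] → w = 0.00
R2 (z=58.5): ¬high=1−0.43=0.57 → w = 0.57
R3 (z=47.0): low=0.79, cold=0.65; AND[max(0, a+b−1)] → w = 0.44
R4 (z=82.6): cold=0.65, vacant=0.56; AND[max(0, a+b−1)] → w = 0.21
Weighted average = (0.00·41.1 + 0.57·58.5 + 0.44·47.0 + 0.21·82.6) / (0.00 + 0.57 + 0.44 + 0.21)
  = 71.3710 / 1.2200 = 58.50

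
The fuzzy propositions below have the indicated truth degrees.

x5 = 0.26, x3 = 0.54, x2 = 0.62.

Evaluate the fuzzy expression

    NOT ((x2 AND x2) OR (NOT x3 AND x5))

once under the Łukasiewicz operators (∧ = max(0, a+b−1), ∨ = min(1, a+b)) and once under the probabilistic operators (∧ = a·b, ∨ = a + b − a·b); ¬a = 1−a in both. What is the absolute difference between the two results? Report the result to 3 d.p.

0.218

Under Łukasiewicz:
  x2 AND x2 = max(0, a+b−1) on (0.62, 0.62) = 0.24
  NOT x3 = 1 − 0.54 = 0.46
  NOT x3 AND x5 = max(0, a+b−1) on (0.46, 0.26) = 0.00
  (x2 AND x2) OR (NOT x3 AND x5) = min(1, a+b) on (0.24, 0.00) = 0.24
  NOT ((x2 AND x2) OR (NOT x3 AND x5)) = 1 − 0.24 = 0.76
  → value = 0.7600
Under probabilistic:
  x2 AND x2 = a·b on (0.6200, 0.6200) = 0.3844
  NOT x3 = 1 − 0.5400 = 0.4600
  NOT x3 AND x5 = a·b on (0.4600, 0.2600) = 0.1196
  (x2 AND x2) OR (NOT x3 AND x5) = a + b − a·b on (0.3844, 0.1196) = 0.4580
  NOT ((x2 AND x2) OR (NOT x3 AND x5)) = 1 − 0.4580 = 0.5420
  → value = 0.5420
|0.7600 − 0.5420| = 0.218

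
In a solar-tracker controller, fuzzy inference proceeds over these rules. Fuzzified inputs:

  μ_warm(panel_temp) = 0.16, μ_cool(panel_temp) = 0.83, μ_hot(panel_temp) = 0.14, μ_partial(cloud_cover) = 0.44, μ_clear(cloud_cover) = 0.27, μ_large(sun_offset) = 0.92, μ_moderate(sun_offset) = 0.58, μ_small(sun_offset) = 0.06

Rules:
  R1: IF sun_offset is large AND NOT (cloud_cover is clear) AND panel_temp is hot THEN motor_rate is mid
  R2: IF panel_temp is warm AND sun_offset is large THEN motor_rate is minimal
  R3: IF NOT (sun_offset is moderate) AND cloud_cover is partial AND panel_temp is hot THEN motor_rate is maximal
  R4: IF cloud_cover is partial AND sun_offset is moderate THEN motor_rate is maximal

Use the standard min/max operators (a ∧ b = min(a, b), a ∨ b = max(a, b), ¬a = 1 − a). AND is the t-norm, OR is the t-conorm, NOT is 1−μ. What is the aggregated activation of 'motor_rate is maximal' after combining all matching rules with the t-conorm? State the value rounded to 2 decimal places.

R1: large=0.92, ¬clear=1−0.27=0.73, hot=0.14; AND[min(a, b)] → w = 0.14
R2: warm=0.16, large=0.92; AND[min(a, b)] → w = 0.16
R3: ¬moderate=1−0.58=0.42, partial=0.44, hot=0.14; AND[min(a, b)] → w = 0.14
R4: partial=0.44, moderate=0.58; AND[min(a, b)] → w = 0.44
Rules with consequent 'maximal': {R3, R4} → strengths 0.14, 0.44
Aggregate via t-conorm [max(a, b)]: 0.44

0.44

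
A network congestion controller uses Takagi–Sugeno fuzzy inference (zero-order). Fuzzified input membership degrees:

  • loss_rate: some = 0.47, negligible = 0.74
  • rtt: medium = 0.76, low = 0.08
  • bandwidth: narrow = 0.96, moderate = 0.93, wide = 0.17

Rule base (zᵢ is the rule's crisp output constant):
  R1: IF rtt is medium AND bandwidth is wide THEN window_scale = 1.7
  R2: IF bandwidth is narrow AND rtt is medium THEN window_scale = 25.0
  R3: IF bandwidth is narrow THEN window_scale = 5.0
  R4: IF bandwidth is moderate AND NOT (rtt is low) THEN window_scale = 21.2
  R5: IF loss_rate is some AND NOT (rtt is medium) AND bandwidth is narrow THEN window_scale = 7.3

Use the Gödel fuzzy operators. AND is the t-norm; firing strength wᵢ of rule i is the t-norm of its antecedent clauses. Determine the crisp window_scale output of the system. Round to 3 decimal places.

R1 (z=1.7): medium=0.76, wide=0.17; AND[min(a, b)] → w = 0.17
R2 (z=25.0): narrow=0.96, medium=0.76; AND[min(a, b)] → w = 0.76
R3 (z=5.0): narrow=0.96 → w = 0.96
R4 (z=21.2): moderate=0.93, ¬low=1−0.08=0.92; AND[min(a, b)] → w = 0.92
R5 (z=7.3): some=0.47, ¬medium=1−0.76=0.24, narrow=0.96; AND[min(a, b)] → w = 0.24
Weighted average = (0.17·1.7 + 0.76·25.0 + 0.96·5.0 + 0.92·21.2 + 0.24·7.3) / (0.17 + 0.76 + 0.96 + 0.92 + 0.24)
  = 45.3450 / 3.0500 = 14.867

14.867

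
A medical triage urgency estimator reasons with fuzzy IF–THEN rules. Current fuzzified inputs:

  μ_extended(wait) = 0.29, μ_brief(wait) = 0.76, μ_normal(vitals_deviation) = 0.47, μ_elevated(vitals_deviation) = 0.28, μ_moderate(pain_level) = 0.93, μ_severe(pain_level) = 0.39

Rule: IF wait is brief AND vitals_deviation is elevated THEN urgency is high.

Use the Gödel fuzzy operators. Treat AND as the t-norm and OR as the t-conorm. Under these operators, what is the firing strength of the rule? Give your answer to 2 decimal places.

firing strength: brief=0.76, elevated=0.28; AND[min(a, b)] → w = 0.28

0.28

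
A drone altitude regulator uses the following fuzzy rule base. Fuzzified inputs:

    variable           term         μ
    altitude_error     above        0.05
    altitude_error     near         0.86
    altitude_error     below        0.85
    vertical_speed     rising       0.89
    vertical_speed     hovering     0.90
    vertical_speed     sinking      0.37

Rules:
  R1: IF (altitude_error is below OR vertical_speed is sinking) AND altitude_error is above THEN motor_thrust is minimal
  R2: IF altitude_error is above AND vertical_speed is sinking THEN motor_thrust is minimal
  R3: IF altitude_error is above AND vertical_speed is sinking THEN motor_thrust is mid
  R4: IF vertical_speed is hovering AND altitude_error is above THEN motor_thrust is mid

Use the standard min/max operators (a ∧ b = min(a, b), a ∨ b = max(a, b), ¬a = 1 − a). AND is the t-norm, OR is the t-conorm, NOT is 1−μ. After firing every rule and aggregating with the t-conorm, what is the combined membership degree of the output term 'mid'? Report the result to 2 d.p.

R1: (below=0.85 OR sinking=0.37) = 0.85; AND[min(a, b)] with above=0.05 → w = 0.05
R2: above=0.05, sinking=0.37; AND[min(a, b)] → w = 0.05
R3: above=0.05, sinking=0.37; AND[min(a, b)] → w = 0.05
R4: hovering=0.90, above=0.05; AND[min(a, b)] → w = 0.05
Rules with consequent 'mid': {R3, R4} → strengths 0.05, 0.05
Aggregate via t-conorm [max(a, b)]: 0.05

0.05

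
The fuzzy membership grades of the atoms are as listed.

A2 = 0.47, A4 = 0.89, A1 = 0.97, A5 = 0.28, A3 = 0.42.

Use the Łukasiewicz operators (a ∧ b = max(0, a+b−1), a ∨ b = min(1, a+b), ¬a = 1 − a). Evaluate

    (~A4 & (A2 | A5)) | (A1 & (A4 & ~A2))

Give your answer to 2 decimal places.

0.39

~A4 = 1 − 0.89 = 0.11
A2 | A5 = min(1, a+b) on (0.47, 0.28) = 0.75
~A4 & (A2 | A5) = max(0, a+b−1) on (0.11, 0.75) = 0.00
~A2 = 1 − 0.47 = 0.53
A4 & ~A2 = max(0, a+b−1) on (0.89, 0.53) = 0.42
A1 & (A4 & ~A2) = max(0, a+b−1) on (0.97, 0.42) = 0.39
(~A4 & (A2 | A5)) | (A1 & (A4 & ~A2)) = min(1, a+b) on (0.00, 0.39) = 0.39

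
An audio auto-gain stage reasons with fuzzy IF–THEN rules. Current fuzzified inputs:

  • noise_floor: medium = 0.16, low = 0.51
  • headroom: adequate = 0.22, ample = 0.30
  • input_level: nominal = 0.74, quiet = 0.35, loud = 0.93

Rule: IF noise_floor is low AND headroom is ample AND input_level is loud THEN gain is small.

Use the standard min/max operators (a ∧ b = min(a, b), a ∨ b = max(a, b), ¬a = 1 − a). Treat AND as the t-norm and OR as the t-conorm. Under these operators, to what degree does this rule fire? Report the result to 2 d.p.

0.30

firing strength: low=0.51, ample=0.30, loud=0.93; AND[min(a, b)] → w = 0.30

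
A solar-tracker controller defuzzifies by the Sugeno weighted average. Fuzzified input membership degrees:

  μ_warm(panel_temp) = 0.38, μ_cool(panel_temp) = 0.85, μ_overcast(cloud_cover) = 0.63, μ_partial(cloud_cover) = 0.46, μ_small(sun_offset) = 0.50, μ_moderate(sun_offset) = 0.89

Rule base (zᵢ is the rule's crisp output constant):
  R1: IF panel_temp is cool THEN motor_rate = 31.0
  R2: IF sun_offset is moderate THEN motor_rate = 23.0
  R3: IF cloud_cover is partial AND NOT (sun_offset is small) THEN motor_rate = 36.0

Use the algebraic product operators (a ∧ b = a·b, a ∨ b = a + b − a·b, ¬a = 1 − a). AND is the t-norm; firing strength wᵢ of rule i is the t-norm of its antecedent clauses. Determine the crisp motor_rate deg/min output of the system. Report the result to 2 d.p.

R1 (z=31.0): cool=0.85 → w = 0.8500
R2 (z=23.0): moderate=0.89 → w = 0.8900
R3 (z=36.0): partial=0.46, ¬small=1−0.50=0.50; AND[a·b] → w = 0.2300
Weighted average = (0.8500·31.0 + 0.8900·23.0 + 0.2300·36.0) / (0.8500 + 0.8900 + 0.2300)
  = 55.1000 / 1.9700 = 27.97

27.97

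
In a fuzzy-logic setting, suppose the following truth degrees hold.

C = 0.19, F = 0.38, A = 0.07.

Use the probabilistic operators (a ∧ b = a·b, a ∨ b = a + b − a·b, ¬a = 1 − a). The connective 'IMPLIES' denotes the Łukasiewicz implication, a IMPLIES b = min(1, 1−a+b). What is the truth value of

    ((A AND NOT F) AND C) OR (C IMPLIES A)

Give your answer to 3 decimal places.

0.881

NOT F = 1 − 0.3800 = 0.6200
A AND NOT F = a·b on (0.0700, 0.6200) = 0.0434
(A AND NOT F) AND C = a·b on (0.0434, 0.1900) = 0.0082
C IMPLIES A  [Łukasiewicz: min(1, 1−a+b)] with a=0.1900, b=0.0700 → 0.8800
((A AND NOT F) AND C) OR (C IMPLIES A) = a + b − a·b on (0.0082, 0.8800) = 0.8810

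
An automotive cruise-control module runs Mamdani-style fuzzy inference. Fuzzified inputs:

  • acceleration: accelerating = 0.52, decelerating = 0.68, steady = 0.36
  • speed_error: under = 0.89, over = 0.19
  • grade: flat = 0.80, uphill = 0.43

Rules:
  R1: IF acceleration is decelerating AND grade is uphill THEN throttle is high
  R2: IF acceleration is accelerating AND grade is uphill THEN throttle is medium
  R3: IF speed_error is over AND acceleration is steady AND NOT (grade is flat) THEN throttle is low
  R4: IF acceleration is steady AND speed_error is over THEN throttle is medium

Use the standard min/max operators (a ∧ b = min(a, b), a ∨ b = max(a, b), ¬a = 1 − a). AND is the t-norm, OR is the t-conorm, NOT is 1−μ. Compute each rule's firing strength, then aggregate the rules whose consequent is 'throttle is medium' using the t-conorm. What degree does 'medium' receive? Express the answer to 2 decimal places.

R1: decelerating=0.68, uphill=0.43; AND[min(a, b)] → w = 0.43
R2: accelerating=0.52, uphill=0.43; AND[min(a, b)] → w = 0.43
R3: over=0.19, steady=0.36, ¬flat=1−0.80=0.20; AND[min(a, b)] → w = 0.19
R4: steady=0.36, over=0.19; AND[min(a, b)] → w = 0.19
Rules with consequent 'medium': {R2, R4} → strengths 0.43, 0.19
Aggregate via t-conorm [max(a, b)]: 0.43

0.43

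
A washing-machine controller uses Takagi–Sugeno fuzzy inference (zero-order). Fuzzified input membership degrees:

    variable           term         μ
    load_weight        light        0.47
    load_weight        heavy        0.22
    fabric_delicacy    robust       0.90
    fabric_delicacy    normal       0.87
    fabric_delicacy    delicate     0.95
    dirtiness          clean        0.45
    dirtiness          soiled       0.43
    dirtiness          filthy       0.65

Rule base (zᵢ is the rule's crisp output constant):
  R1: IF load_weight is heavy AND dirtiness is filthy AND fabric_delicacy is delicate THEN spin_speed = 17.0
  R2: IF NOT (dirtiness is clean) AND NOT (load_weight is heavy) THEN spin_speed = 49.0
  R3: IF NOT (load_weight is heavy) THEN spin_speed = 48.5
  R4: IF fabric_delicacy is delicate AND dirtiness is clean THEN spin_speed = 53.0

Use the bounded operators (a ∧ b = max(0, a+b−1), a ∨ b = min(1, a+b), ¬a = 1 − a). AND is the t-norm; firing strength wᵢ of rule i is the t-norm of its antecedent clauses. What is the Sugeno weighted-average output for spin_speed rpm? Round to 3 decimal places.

R1 (z=17.0): heavy=0.22, filthy=0.65, delicate=0.95; AND[max(0, a+b−1)] → w = 0.00
R2 (z=49.0): ¬clean=1−0.45=0.55, ¬heavy=1−0.22=0.78; AND[max(0, a+b−1)] → w = 0.33
R3 (z=48.5): ¬heavy=1−0.22=0.78 → w = 0.78
R4 (z=53.0): delicate=0.95, clean=0.45; AND[max(0, a+b−1)] → w = 0.40
Weighted average = (0.00·17.0 + 0.33·49.0 + 0.78·48.5 + 0.40·53.0) / (0.00 + 0.33 + 0.78 + 0.40)
  = 75.2000 / 1.5100 = 49.801

49.801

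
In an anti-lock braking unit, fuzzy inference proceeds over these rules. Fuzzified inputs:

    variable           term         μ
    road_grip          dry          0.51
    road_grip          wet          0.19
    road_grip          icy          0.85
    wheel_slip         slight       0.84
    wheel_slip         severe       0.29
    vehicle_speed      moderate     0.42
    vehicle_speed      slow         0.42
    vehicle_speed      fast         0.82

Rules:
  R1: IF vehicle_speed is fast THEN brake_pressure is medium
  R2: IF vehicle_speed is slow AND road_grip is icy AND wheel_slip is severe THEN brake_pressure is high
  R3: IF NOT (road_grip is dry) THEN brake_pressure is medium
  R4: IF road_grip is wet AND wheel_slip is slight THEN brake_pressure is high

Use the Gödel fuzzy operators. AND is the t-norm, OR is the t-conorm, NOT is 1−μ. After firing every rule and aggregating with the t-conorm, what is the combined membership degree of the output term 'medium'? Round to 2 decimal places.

R1: fast=0.82 → w = 0.82
R2: slow=0.42, icy=0.85, severe=0.29; AND[min(a, b)] → w = 0.29
R3: ¬dry=1−0.51=0.49 → w = 0.49
R4: wet=0.19, slight=0.84; AND[min(a, b)] → w = 0.19
Rules with consequent 'medium': {R1, R3} → strengths 0.82, 0.49
Aggregate via t-conorm [max(a, b)]: 0.82

0.82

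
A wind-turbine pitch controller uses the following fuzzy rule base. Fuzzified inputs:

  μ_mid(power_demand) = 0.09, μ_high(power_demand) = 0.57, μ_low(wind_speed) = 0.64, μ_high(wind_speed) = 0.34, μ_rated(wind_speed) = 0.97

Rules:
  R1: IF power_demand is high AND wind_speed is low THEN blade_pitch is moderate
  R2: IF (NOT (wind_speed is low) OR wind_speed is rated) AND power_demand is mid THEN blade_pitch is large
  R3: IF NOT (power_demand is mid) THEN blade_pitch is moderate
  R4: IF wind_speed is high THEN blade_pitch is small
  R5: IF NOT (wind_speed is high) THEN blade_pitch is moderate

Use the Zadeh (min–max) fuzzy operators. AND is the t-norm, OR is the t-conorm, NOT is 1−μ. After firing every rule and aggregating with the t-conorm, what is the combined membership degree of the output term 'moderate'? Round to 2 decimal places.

0.91

R1: high=0.57, low=0.64; AND[min(a, b)] → w = 0.57
R2: (¬low=1−0.64=0.36 OR rated=0.97) = 0.97; AND[min(a, b)] with mid=0.09 → w = 0.09
R3: ¬mid=1−0.09=0.91 → w = 0.91
R4: high=0.34 → w = 0.34
R5: ¬high=1−0.34=0.66 → w = 0.66
Rules with consequent 'moderate': {R1, R3, R5} → strengths 0.57, 0.91, 0.66
Aggregate via t-conorm [max(a, b)]: 0.91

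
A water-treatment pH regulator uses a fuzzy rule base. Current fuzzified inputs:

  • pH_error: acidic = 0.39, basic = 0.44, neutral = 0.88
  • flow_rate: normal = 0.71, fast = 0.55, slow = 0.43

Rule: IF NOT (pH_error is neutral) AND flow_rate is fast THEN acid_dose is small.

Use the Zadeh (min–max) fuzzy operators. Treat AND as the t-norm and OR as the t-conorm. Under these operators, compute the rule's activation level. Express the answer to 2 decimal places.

0.12

firing strength: ¬neutral=1−0.88=0.12, fast=0.55; AND[min(a, b)] → w = 0.12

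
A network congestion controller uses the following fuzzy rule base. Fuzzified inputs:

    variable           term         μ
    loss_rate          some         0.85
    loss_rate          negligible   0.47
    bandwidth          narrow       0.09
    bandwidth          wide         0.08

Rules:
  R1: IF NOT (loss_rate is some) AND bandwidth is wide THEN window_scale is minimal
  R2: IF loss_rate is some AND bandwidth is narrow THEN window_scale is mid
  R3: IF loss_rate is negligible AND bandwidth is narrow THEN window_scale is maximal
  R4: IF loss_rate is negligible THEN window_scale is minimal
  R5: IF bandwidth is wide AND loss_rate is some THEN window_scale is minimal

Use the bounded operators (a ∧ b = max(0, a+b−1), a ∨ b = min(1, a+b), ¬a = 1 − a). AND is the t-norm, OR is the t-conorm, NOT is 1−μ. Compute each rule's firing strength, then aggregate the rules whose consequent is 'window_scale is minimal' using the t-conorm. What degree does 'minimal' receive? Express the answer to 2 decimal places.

R1: ¬some=1−0.85=0.15, wide=0.08; AND[max(0, a+b−1)] → w = 0.00
R2: some=0.85, narrow=0.09; AND[max(0, a+b−1)] → w = 0.00
R3: negligible=0.47, narrow=0.09; AND[max(0, a+b−1)] → w = 0.00
R4: negligible=0.47 → w = 0.47
R5: wide=0.08, some=0.85; AND[max(0, a+b−1)] → w = 0.00
Rules with consequent 'minimal': {R1, R4, R5} → strengths 0.00, 0.47, 0.00
Aggregate via t-conorm [min(1, a+b)]: 0.47

0.47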